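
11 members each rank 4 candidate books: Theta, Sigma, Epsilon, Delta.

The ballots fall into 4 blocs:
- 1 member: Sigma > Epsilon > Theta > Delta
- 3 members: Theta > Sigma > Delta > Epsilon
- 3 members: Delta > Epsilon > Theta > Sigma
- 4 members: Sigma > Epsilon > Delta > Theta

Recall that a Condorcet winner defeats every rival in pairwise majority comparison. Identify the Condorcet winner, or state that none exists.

none

Head-to-head results (11 members):
Theta vs Sigma: Theta preferred on 3+3 = 6 ballots; Theta wins 6–5.
Theta vs Epsilon: Theta is ranked higher on 3 ballots, Epsilon on 8. Epsilon wins 8–3.
Theta vs Delta: Theta preferred on 1+3 = 4 ballots; Delta wins 7–4.
Sigma vs Epsilon: 1+3+4 = 8 for Sigma, 3 for Epsilon — Sigma by 8–3.
Sigma vs Delta: Sigma preferred on 1+3+4 = 8 ballots; Sigma wins 8–3.
Epsilon vs Delta: 1+4 = 5 for Epsilon, 6 for Delta — Delta by 6–5.
No book is unbeaten: Theta loses to Epsilon; Sigma loses to Theta; Epsilon loses to Sigma; Delta loses to Sigma. In particular Theta beats Sigma beats Epsilon beats Theta is a majority cycle — no Condorcet winner exists.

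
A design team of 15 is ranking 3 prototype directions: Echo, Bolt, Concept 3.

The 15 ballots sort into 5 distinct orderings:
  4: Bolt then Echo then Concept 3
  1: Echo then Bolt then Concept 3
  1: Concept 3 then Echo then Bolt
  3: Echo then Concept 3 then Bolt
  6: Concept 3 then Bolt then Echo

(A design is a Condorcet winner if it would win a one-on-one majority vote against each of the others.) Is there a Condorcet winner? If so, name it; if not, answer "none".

Pairwise majorities:
Echo vs Bolt: 5 to 10, Bolt.
Echo vs Concept 3: Echo is ranked higher on 4+1+3 = 8 ballots, Concept 3 on 7. Echo wins 8–7.
Bolt vs Concept 3: Bolt is ranked higher on 4+1 = 5 ballots, Concept 3 on 10. Concept 3 wins 10–5.
Every design loses at least once (Echo loses to Bolt; Bolt loses to Concept 3; Concept 3 loses to Echo). The majority relation contains the cycle Echo → Concept 3 → Bolt → Echo, so there is no Condorcet winner.

none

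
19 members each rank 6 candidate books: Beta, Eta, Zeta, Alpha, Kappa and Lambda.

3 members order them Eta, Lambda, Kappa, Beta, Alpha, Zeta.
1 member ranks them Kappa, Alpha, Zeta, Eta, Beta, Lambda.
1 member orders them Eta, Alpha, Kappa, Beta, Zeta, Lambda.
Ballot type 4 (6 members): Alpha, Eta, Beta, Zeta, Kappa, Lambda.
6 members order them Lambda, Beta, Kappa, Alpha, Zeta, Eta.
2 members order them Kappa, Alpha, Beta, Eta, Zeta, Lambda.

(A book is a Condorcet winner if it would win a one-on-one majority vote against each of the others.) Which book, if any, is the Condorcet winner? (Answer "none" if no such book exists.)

none

Pairwise majorities:
Beta vs Eta: Eta, 11–8.
Beta vs Zeta: Beta, 18–1.
Beta–Alpha: Alpha 10–9.
Beta vs Kappa: Beta wins 12–7.
Beta–Lambda: Beta 10–9.
Eta vs Zeta: Eta wins 12–7.
Eta–Alpha: Alpha 15–4.
Eta vs Kappa: Eta, 10–9.
Eta vs Lambda: Eta, 13–6.
Zeta vs Alpha: Alpha wins 19–0.
Zeta vs Kappa: Kappa, 13–6.
Zeta vs Lambda: Zeta wins 10–9.
Alpha vs Kappa: Kappa, 12–7.
Alpha–Lambda: Alpha 10–9.
Kappa–Lambda: Kappa 10–9.
No book is unbeaten: Beta loses to Eta; Eta loses to Alpha; Zeta loses to Beta; Alpha loses to Kappa; Kappa loses to Beta; Lambda loses to Beta. In particular Beta > Kappa > Alpha > Beta is a majority cycle — no Condorcet winner exists.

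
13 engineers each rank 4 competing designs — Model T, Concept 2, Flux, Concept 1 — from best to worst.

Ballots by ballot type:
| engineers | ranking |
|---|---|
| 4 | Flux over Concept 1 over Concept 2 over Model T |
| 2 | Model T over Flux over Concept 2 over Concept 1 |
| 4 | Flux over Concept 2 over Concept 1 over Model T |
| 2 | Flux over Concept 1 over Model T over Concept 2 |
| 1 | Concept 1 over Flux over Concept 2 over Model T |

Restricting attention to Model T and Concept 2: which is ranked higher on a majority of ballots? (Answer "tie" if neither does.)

Ballots ranking Model T above Concept 2: 2 + 2 = 4.
Ballots ranking Concept 2 above Model T: 13 − 4 = 9.
Concept 2 wins the head-to-head 9–4.

Concept 2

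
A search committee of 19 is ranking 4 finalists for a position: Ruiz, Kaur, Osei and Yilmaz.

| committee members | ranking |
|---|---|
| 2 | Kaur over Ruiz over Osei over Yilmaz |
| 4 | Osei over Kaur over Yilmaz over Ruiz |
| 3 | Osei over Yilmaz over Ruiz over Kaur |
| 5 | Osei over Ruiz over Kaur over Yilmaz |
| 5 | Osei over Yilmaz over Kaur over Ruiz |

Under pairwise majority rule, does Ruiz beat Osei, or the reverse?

Osei

Ballots ranking Ruiz above Osei: 2.
Ballots ranking Osei above Ruiz: 19 − 2 = 17.
Osei wins the head-to-head 17–2.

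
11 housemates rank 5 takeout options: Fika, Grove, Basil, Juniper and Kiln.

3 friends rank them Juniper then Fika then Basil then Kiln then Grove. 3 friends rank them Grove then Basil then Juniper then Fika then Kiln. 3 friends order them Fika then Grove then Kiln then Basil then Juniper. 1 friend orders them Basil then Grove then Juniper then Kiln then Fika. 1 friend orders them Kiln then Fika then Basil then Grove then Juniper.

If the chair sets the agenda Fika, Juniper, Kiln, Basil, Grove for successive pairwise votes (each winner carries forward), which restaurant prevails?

Grove

Round 1: Fika vs Juniper — 4–7, Juniper advances.
Round 2: Juniper vs Kiln — 7–4, Juniper advances.
Round 3: Juniper vs Basil — 3–8, Basil advances.
Round 4: Basil vs Grove — 5–6, Grove advances.
The agenda winner is Grove.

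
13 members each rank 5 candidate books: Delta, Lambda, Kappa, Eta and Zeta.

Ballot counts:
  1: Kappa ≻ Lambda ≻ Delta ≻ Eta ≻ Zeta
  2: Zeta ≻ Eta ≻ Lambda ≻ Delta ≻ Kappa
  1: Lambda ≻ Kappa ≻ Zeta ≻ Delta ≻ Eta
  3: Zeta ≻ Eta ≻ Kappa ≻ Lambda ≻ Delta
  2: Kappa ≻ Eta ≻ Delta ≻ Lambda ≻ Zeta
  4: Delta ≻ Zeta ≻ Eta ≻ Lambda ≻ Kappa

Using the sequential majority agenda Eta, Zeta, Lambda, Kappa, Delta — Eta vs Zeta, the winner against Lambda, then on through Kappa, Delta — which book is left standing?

Delta

Round 1: Eta vs Zeta — 3–10, Zeta advances.
Round 2: Zeta vs Lambda — 9–4, Zeta advances.
Round 3: Zeta vs Kappa — 9–4, Zeta advances.
Round 4: Zeta vs Delta — 6–7, Delta advances.
The agenda winner is Delta.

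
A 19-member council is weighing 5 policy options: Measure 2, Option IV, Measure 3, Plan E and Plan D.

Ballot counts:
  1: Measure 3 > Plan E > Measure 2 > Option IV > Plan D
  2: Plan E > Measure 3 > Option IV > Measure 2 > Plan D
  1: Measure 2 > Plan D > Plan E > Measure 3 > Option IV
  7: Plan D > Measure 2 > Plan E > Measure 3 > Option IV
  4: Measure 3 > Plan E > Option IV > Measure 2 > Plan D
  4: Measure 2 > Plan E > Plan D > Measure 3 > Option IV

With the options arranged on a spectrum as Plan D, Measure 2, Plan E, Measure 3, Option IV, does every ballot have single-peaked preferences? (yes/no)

Axis positions: Plan D=1, Measure 2=2, Plan E=3, Measure 3=4, Option IV=5.
Ballot type 1 (peak Measure 3 at position 4): ranking walks positions 4-3-2-5-1, expanding outward from the peak — single-peaked.
Ballot type 2 (peak Plan E at position 3): ranking walks positions 3-4-5-2-1, expanding outward from the peak — single-peaked.
Ballot type 3 (peak Measure 2 at position 2): ranking walks positions 2-1-3-4-5, expanding outward from the peak — single-peaked.
Ballot type 4 (peak Plan D at position 1): ranking walks positions 1-2-3-4-5, expanding outward from the peak — single-peaked.
Ballot type 5 (peak Measure 3 at position 4): ranking walks positions 4-3-5-2-1, expanding outward from the peak — single-peaked.
Ballot type 6 (peak Measure 2 at position 2): ranking walks positions 2-3-1-4-5, expanding outward from the peak — single-peaked.
Every ranking is single-peaked on this axis.

yes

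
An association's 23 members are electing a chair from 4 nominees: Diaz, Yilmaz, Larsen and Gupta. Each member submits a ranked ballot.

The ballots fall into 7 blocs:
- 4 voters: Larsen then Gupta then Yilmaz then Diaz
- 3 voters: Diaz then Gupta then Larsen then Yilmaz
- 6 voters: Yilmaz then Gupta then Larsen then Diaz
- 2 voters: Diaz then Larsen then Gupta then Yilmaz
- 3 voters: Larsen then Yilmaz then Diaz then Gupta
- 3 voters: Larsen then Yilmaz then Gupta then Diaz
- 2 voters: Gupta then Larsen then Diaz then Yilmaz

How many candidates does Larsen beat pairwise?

3

Larsen against each rival (23 voters):
Larsen vs Diaz: 18 to 5, Larsen.
Larsen vs Yilmaz: 4+3+2+3+3+2 = 17 for Larsen, 6 for Yilmaz — Larsen by 17–6.
Larsen–Gupta: Larsen 12–11.
Larsen beats Diaz, Yilmaz, Gupta — 3 pairwise wins.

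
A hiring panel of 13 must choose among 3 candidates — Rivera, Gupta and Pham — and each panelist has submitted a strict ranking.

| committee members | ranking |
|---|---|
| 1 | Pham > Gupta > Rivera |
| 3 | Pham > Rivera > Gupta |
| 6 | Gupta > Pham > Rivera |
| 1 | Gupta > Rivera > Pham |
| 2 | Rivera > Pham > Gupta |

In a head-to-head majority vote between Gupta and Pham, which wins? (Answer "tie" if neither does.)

Ballots ranking Gupta above Pham: 6 + 1 = 7.
Ballots ranking Pham above Gupta: 13 − 7 = 6.
Gupta wins the head-to-head 7–6.

Gupta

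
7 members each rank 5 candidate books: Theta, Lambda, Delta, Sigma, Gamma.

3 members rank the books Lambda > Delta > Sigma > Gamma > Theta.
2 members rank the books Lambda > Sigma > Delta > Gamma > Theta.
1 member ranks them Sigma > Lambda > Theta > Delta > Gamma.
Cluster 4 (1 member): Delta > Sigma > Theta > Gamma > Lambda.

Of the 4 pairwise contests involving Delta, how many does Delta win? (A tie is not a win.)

3

Delta against each rival (7 members):
Delta vs Theta: Delta preferred on 3+2+1 = 6 ballots; Delta wins 6–1.
Delta vs Lambda: Lambda, 6–1.
Delta vs Sigma: Delta, 4–3.
Delta vs Gamma: 3+2+1+1 = 7 for Delta, 0 for Gamma — Delta by 7–0.
Delta beats Theta, Sigma, Gamma; loses to Lambda — 3 pairwise wins.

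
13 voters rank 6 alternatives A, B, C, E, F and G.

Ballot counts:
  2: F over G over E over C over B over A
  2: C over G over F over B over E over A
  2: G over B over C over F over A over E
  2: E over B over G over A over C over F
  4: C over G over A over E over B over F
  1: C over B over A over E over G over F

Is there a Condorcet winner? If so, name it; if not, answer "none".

C

Pairwise majorities:
A vs B: A is ranked higher on 4 ballots, B on 9. B wins 9–4.
A vs C: 2 for A, 11 for C — C by 11–2.
A vs E: 2+4+1 = 7 for A, 6 for E — A by 7–6.
A vs F: 2+4+1 = 7 for A, 6 for F — A by 7–6.
A vs G: A is ranked higher on 1 ballot, G on 12. G wins 12–1.
B vs C: B is ranked higher on 2+2 = 4 ballots, C on 9. C wins 9–4.
B vs E: 5 to 8, E.
B vs F: B is ranked higher on 2+2+4+1 = 9 ballots, F on 4. B wins 9–4.
B vs G: 3 to 10, G.
C vs E: C is ranked higher on 2+2+4+1 = 9 ballots, E on 4. C wins 9–4.
C vs F: 11 to 2, C.
C vs G: C preferred on 2+4+1 = 7 ballots; C wins 7–6.
E vs F: E preferred on 2+4+1 = 7 ballots; E wins 7–6.
E vs G: 3 to 10, G.
F vs G: F is ranked higher on 2 ballots, G on 11. G wins 11–2.
C defeats every rival head-to-head and is the Condorcet winner.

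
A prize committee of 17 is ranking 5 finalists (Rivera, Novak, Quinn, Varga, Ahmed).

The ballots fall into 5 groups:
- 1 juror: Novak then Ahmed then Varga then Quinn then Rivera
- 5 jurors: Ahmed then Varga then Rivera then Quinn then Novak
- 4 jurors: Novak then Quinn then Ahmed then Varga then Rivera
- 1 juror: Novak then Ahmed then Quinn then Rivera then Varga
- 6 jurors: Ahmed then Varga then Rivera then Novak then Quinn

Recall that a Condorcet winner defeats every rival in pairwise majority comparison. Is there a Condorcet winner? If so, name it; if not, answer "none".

Head-to-head results (17 jurors):
Rivera vs Novak: Rivera, 11–6.
Rivera vs Quinn: Rivera, 11–6.
Rivera vs Varga: Rivera preferred on 1 ballot; Varga wins 16–1.
Rivera vs Ahmed: 0 to 17, Ahmed.
Novak vs Quinn: Novak wins 12–5.
Novak vs Varga: Novak preferred on 1+4+1 = 6 ballots; Varga wins 11–6.
Novak vs Ahmed: Ahmed, 11–6.
Quinn vs Varga: Quinn preferred on 4+1 = 5 ballots; Varga wins 12–5.
Quinn vs Ahmed: Ahmed wins 13–4.
Varga–Ahmed: Ahmed 17–0.
Ahmed defeats every rival head-to-head and is the Condorcet winner.

Ahmed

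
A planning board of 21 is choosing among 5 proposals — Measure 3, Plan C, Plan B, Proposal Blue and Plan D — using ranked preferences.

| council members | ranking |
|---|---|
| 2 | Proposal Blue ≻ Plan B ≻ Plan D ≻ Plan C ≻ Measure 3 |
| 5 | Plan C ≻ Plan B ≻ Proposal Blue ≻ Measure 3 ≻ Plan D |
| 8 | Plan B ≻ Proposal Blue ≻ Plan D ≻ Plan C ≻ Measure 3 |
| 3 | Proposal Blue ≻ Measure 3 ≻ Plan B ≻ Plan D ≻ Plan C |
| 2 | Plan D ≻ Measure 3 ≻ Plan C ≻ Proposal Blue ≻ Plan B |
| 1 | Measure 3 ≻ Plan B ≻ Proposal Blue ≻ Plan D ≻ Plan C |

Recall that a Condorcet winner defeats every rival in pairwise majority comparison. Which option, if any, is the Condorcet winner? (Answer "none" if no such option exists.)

Head-to-head results (21 council members):
Measure 3 vs Plan C: 6 to 15, Plan C.
Measure 3 vs Plan B: 3+2+1 = 6 for Measure 3, 15 for Plan B — Plan B by 15–6.
Measure 3 vs Proposal Blue: 3 to 18, Proposal Blue.
Measure 3 vs Plan D: Measure 3 preferred on 5+3+1 = 9 ballots; Plan D wins 12–9.
Plan C vs Plan B: 7 to 14, Plan B.
Plan C vs Proposal Blue: Plan C is ranked higher on 5+2 = 7 ballots, Proposal Blue on 14. Proposal Blue wins 14–7.
Plan C vs Plan D: 5 to 16, Plan D.
Plan B vs Proposal Blue: 5+8+1 = 14 for Plan B, 7 for Proposal Blue — Plan B by 14–7.
Plan B vs Plan D: 19 to 2, Plan B.
Proposal Blue vs Plan D: 19 to 2, Proposal Blue.
Plan B beats each of Measure 3, Plan C, Proposal Blue, Plan D — Plan B is the Condorcet winner.

Plan B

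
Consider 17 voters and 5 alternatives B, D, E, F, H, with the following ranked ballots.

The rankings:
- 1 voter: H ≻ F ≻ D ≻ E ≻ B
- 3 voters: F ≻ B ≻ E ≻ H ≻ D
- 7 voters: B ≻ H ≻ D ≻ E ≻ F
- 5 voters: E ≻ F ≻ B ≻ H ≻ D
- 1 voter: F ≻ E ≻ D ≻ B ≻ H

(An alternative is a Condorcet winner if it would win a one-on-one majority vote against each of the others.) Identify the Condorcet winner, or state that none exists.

Head-to-head results (17 voters):
B vs D: 15 to 2, B.
B vs E: 10 to 7, B.
B vs F: 7 to 10, F.
B vs H: 3+7+5+1 = 16 for B, 1 for H — B by 16–1.
D vs E: D is ranked higher on 1+7 = 8 ballots, E on 9. E wins 9–8.
D vs F: D preferred on 7 ballots; F wins 10–7.
D vs H: D is ranked higher on 1 ballot, H on 16. H wins 16–1.
E vs F: E is ranked higher on 7+5 = 12 ballots, F on 5. E wins 12–5.
E vs H: 9 to 8, E.
F vs H: 3+5+1 = 9 for F, 8 for H — F by 9–8.
Every alternative loses at least once (B loses to F; D loses to B; E loses to B; F loses to E; H loses to B). The majority relation contains the cycle B beats E beats F beats B, so there is no Condorcet winner.

none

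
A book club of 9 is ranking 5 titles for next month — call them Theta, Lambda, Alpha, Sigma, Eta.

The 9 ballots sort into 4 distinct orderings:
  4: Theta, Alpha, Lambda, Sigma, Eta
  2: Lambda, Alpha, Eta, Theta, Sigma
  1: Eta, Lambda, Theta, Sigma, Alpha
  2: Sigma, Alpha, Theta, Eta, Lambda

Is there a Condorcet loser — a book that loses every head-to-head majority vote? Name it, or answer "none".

Eta

Pairwise majorities:
Theta vs Lambda: Theta preferred on 4+2 = 6 ballots; Theta wins 6–3.
Theta–Alpha: Theta 5–4.
Theta vs Sigma: Theta wins 7–2.
Theta–Eta: Theta 6–3.
Lambda vs Alpha: Lambda is ranked higher on 2+1 = 3 ballots, Alpha on 6. Alpha wins 6–3.
Lambda vs Sigma: Lambda wins 7–2.
Lambda vs Eta: 4+2 = 6 for Lambda, 3 for Eta — Lambda by 6–3.
Alpha vs Sigma: Alpha preferred on 4+2 = 6 ballots; Alpha wins 6–3.
Alpha vs Eta: Alpha is ranked higher on 4+2+2 = 8 ballots, Eta on 1. Alpha wins 8–1.
Sigma vs Eta: Sigma preferred on 4+2 = 6 ballots; Sigma wins 6–3.
Only Eta has no wins; Eta is the Condorcet loser.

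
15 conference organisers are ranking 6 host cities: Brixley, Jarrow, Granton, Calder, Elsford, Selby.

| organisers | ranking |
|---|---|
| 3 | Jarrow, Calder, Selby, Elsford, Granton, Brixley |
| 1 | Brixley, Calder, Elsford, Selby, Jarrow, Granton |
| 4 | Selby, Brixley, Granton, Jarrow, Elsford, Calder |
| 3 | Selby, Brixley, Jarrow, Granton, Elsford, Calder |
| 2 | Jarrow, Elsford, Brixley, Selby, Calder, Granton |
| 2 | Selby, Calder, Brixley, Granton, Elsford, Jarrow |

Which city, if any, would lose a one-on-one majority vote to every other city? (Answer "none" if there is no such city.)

none

Head-to-head results (15 organisers):
Brixley vs Jarrow: Brixley is ranked higher on 1+4+3+2 = 10 ballots, Jarrow on 5. Brixley wins 10–5.
Brixley vs Granton: Brixley, 12–3.
Brixley vs Calder: Brixley wins 10–5.
Brixley vs Elsford: Brixley wins 10–5.
Brixley–Selby: Selby 12–3.
Jarrow vs Granton: 9 to 6, Jarrow.
Jarrow vs Calder: 3+4+3+2 = 12 for Jarrow, 3 for Calder — Jarrow by 12–3.
Jarrow vs Elsford: Jarrow is ranked higher on 3+4+3+2 = 12 ballots, Elsford on 3. Jarrow wins 12–3.
Jarrow vs Selby: Selby wins 10–5.
Granton vs Calder: Calder, 8–7.
Granton–Elsford: Granton 9–6.
Granton vs Selby: 0 for Granton, 15 for Selby — Selby by 15–0.
Calder vs Elsford: Elsford, 9–6.
Calder vs Selby: Calder preferred on 3+1 = 4 ballots; Selby wins 11–4.
Elsford vs Selby: 3 to 12, Selby.
Each city has at least one pairwise win (Brixley beats Jarrow; Jarrow beats Granton; Granton beats Elsford; Calder beats Granton; Elsford beats Calder; Selby beats Brixley) — no Condorcet loser.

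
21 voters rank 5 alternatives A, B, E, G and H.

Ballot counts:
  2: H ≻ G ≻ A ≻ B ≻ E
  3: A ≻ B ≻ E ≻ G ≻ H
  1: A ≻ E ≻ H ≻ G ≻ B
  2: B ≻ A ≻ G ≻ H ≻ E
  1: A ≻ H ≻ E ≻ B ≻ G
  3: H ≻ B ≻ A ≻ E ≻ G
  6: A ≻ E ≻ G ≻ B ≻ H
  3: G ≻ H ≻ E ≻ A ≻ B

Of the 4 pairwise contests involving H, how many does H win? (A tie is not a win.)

1

H against each rival (21 voters):
H–A: A 13–8.
H–B: B 11–10.
H vs E: H, 11–10.
H vs G: G wins 14–7.
H beats E; loses to A, B, G — 1 pairwise win.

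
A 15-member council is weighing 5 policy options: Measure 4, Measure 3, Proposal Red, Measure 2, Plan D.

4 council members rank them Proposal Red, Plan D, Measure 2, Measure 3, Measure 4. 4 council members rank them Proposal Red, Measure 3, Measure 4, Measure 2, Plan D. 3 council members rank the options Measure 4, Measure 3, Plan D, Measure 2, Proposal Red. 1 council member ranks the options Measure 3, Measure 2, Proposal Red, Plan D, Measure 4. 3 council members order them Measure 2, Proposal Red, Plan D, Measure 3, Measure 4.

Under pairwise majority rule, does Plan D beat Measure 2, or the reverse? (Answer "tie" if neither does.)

Ballots ranking Plan D above Measure 2: 4 + 3 = 7.
Ballots ranking Measure 2 above Plan D: 15 − 7 = 8.
Measure 2 wins the head-to-head 8–7.

Measure 2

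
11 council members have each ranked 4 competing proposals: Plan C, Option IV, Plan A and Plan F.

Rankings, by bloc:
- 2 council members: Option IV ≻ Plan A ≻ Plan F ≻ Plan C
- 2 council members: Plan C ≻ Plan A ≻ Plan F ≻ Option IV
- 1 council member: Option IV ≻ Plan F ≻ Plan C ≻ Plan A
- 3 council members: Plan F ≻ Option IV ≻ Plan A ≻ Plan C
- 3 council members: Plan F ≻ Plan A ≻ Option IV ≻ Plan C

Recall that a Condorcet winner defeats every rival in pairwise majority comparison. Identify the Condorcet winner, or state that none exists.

Head-to-head results (11 council members):
Plan C–Option IV: Option IV 9–2.
Plan C vs Plan A: 2+1 = 3 for Plan C, 8 for Plan A — Plan A by 8–3.
Plan C vs Plan F: Plan C is ranked higher on 2 ballots, Plan F on 9. Plan F wins 9–2.
Option IV vs Plan A: Option IV wins 6–5.
Option IV vs Plan F: 2+1 = 3 for Option IV, 8 for Plan F — Plan F by 8–3.
Plan A–Plan F: Plan F 7–4.
Only Plan F has no losses; Plan F is the Condorcet winner.

Plan F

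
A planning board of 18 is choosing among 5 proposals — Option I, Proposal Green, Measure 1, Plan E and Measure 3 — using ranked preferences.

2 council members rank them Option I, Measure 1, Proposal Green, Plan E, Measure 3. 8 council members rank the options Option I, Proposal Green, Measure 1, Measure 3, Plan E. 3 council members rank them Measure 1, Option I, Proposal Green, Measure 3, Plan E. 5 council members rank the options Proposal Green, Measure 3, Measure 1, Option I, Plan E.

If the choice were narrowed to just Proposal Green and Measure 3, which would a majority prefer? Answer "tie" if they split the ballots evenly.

Ballots ranking Proposal Green above Measure 3: 2 + 8 + 3 + 5 = 18.
Ballots ranking Measure 3 above Proposal Green: 18 − 18 = 0.
Proposal Green wins the head-to-head 18–0.

Proposal Green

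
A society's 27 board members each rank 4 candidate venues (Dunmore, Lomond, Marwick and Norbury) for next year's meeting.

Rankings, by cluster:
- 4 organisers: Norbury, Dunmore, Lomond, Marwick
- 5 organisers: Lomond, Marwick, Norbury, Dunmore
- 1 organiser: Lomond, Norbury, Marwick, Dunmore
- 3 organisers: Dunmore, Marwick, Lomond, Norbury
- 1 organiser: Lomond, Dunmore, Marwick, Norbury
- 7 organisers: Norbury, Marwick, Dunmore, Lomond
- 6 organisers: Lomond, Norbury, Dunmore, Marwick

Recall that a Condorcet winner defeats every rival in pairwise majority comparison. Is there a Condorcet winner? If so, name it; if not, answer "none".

Pairwise majorities:
Dunmore vs Lomond: Dunmore wins 14–13.
Dunmore–Marwick: Dunmore 14–13.
Dunmore–Norbury: Norbury 23–4.
Lomond–Marwick: Lomond 17–10.
Lomond vs Norbury: Lomond wins 16–11.
Marwick–Norbury: Norbury 18–9.
Each city drops at least one matchup (Dunmore loses to Norbury; Lomond loses to Dunmore; Marwick loses to Dunmore; Norbury loses to Lomond); the cycle Dunmore beats Lomond beats Norbury beats Dunmore rules out a Condorcet winner.

none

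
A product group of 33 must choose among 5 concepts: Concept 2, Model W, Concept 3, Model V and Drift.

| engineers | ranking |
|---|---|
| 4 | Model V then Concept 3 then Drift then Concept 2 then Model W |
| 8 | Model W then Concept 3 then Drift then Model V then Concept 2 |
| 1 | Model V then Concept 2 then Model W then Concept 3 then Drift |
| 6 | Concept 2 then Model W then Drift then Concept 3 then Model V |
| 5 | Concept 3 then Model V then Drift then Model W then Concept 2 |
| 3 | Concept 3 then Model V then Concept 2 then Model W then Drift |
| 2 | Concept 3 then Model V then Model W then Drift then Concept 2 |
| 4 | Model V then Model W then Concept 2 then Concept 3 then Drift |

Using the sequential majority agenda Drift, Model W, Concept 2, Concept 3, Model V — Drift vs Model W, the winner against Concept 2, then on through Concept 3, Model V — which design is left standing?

Model V

Round 1: Drift vs Model W — 9–24, Model W advances.
Round 2: Model W vs Concept 2 — 19–14, Model W advances.
Round 3: Model W vs Concept 3 — 19–14, Model W advances.
Round 4: Model W vs Model V — 14–19, Model V advances.
Model V survives the agenda.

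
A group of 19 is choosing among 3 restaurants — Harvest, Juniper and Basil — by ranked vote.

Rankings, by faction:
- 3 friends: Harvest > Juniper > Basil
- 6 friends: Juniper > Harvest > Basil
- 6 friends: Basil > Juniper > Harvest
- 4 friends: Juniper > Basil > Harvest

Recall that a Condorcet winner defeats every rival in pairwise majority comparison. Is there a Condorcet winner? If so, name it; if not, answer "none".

Juniper

Check each pair by majority over 19 ballots:
Harvest vs Juniper: 3 for Harvest, 16 for Juniper — Juniper by 16–3.
Harvest vs Basil: 9 to 10, Basil.
Juniper vs Basil: 13 to 6, Juniper.
Only Juniper has no losses; Juniper is the Condorcet winner.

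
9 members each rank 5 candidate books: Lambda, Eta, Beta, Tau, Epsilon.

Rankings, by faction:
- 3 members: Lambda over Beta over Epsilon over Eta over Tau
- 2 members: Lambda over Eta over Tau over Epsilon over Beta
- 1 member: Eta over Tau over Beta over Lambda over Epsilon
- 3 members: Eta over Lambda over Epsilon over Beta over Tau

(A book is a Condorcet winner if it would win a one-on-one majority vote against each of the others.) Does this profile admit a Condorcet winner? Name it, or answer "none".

Lambda

Head-to-head results (9 members):
Lambda vs Eta: Lambda is ranked higher on 3+2 = 5 ballots, Eta on 4. Lambda wins 5–4.
Lambda vs Beta: Lambda is ranked higher on 3+2+3 = 8 ballots, Beta on 1. Lambda wins 8–1.
Lambda vs Tau: Lambda preferred on 3+2+3 = 8 ballots; Lambda wins 8–1.
Lambda–Epsilon: Lambda 9–0.
Eta vs Beta: 6 to 3, Eta.
Eta vs Tau: Eta preferred on 3+2+1+3 = 9 ballots; Eta wins 9–0.
Eta–Epsilon: Eta 6–3.
Beta–Tau: Beta 6–3.
Beta vs Epsilon: Epsilon, 5–4.
Tau vs Epsilon: Tau is ranked higher on 2+1 = 3 ballots, Epsilon on 6. Epsilon wins 6–3.
Lambda wins every pairwise contest, so Lambda is the Condorcet winner.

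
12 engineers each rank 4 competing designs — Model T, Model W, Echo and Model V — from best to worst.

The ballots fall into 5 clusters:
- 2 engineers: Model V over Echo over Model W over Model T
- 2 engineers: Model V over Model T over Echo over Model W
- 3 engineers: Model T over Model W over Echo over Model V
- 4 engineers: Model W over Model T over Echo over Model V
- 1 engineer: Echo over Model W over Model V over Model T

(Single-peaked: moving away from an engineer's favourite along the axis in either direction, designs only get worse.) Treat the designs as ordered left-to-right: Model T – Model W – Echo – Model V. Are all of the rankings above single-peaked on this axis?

Axis positions: Model T=1, Model W=2, Echo=3, Model V=4.
Cluster 1 (peak Model V at position 4): ranking walks positions 4-3-2-1, expanding outward from the peak — single-peaked.
Cluster 2: ranking walks positions 4-1-3-2; Model T is ranked above Echo even though Echo lies between Model T and the peak Model V on the axis — preferences dip and rise again. Not single-peaked.
Cluster 3 (peak Model T at position 1): ranking walks positions 1-2-3-4, expanding outward from the peak — single-peaked.
Cluster 4 (peak Model W at position 2): ranking walks positions 2-1-3-4, expanding outward from the peak — single-peaked.
Cluster 5 (peak Echo at position 3): ranking walks positions 3-2-4-1, expanding outward from the peak — single-peaked.
Cluster 2 violates single-peakedness, so the profile is not single-peaked on this axis.

no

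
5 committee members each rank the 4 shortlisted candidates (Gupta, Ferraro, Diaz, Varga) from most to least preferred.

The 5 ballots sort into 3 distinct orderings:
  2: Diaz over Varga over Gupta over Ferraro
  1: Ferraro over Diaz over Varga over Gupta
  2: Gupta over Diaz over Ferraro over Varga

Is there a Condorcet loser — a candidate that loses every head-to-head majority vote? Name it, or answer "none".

Pairwise majorities:
Gupta vs Ferraro: Gupta wins 4–1.
Gupta vs Diaz: 2 to 3, Diaz.
Gupta–Varga: Varga 3–2.
Ferraro vs Diaz: Ferraro is ranked higher on 1 ballot, Diaz on 4. Diaz wins 4–1.
Ferraro vs Varga: Ferraro preferred on 1+2 = 3 ballots; Ferraro wins 3–2.
Diaz vs Varga: 5 to 0, Diaz.
Every candidate wins at least one matchup (Gupta beats Ferraro; Ferraro beats Varga; Diaz beats Gupta; Varga beats Gupta), so there is no Condorcet loser.

none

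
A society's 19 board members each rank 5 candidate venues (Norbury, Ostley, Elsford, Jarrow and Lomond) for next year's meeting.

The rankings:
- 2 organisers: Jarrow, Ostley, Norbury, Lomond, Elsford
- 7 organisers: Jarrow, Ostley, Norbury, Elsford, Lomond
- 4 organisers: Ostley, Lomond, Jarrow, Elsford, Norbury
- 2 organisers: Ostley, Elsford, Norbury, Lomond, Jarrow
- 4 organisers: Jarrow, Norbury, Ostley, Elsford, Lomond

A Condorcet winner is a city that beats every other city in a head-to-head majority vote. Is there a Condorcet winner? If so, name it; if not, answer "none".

Head-to-head results (19 organisers):
Norbury vs Ostley: Ostley wins 15–4.
Norbury vs Elsford: Norbury preferred on 2+7+4 = 13 ballots; Norbury wins 13–6.
Norbury vs Jarrow: 2 for Norbury, 17 for Jarrow — Jarrow by 17–2.
Norbury vs Lomond: Norbury wins 15–4.
Ostley vs Elsford: Ostley wins 19–0.
Ostley vs Jarrow: Ostley is ranked higher on 4+2 = 6 ballots, Jarrow on 13. Jarrow wins 13–6.
Ostley vs Lomond: 2+7+4+2+4 = 19 for Ostley, 0 for Lomond — Ostley by 19–0.
Elsford vs Jarrow: Jarrow, 17–2.
Elsford vs Lomond: Elsford, 13–6.
Jarrow vs Lomond: Jarrow wins 13–6.
Jarrow beats each of Norbury, Ostley, Elsford, Lomond — Jarrow is the Condorcet winner.

Jarrow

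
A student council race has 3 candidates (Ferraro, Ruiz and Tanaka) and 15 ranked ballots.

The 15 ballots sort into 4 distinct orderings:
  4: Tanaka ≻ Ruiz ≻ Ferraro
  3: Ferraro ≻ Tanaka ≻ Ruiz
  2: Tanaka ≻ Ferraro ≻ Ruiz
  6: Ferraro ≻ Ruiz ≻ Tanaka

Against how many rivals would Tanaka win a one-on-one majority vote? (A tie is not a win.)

Tanaka against each rival (15 voters):
Tanaka vs Ferraro: 4+2 = 6 for Tanaka, 9 for Ferraro — Ferraro by 9–6.
Tanaka vs Ruiz: 9 to 6, Tanaka.
Tanaka beats Ruiz; loses to Ferraro — 1 pairwise win.

1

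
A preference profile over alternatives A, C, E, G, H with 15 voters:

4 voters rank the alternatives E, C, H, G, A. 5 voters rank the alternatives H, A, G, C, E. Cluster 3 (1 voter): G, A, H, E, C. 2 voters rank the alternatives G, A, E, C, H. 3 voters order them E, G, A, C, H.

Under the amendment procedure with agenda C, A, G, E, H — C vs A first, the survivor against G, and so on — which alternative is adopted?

H

Round 1: C vs A — 4–11, A advances.
Round 2: A vs G — 5–10, G advances.
Round 3: G vs E — 8–7, G advances.
Round 4: G vs H — 6–9, H advances.
The agenda winner is H.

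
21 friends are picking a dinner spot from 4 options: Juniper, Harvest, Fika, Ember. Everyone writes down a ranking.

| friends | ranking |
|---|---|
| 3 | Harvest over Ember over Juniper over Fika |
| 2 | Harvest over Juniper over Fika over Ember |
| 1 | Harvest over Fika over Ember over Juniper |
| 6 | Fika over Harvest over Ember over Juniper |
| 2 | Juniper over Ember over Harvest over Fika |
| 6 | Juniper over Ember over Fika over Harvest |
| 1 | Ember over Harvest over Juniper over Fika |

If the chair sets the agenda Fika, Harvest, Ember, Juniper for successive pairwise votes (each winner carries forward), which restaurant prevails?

Ember

Round 1: Fika vs Harvest — 12–9, Fika advances.
Round 2: Fika vs Ember — 9–12, Ember advances.
Round 3: Ember vs Juniper — 11–10, Ember advances.
Ember survives the agenda.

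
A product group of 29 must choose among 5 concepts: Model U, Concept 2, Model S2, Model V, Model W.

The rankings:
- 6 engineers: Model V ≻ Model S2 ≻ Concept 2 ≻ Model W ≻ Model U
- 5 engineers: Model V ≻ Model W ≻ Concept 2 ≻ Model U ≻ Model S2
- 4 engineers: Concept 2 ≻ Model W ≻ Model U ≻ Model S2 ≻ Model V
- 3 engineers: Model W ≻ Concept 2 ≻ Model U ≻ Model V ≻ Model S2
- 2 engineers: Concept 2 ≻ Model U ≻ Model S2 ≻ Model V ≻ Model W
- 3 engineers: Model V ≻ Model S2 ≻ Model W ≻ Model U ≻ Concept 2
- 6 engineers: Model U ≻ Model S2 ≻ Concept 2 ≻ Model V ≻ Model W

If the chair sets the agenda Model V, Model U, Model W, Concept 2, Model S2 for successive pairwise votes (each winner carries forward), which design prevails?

Round 1: Model V vs Model U — 14–15, Model U advances.
Round 2: Model U vs Model W — 8–21, Model W advances.
Round 3: Model W vs Concept 2 — 11–18, Concept 2 advances.
Round 4: Concept 2 vs Model S2 — 14–15, Model S2 advances.
Model S2 survives the agenda.

Model S2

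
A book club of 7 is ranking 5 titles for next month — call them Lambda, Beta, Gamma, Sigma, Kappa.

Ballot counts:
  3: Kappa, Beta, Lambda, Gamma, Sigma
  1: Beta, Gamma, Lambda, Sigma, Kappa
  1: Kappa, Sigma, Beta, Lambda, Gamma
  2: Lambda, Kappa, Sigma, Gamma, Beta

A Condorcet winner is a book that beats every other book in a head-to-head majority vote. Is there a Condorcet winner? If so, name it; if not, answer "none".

Kappa

Head-to-head results (7 members):
Lambda vs Beta: 2 to 5, Beta.
Lambda vs Gamma: 3+1+2 = 6 for Lambda, 1 for Gamma — Lambda by 6–1.
Lambda vs Sigma: 3+1+2 = 6 for Lambda, 1 for Sigma — Lambda by 6–1.
Lambda vs Kappa: Lambda is ranked higher on 1+2 = 3 ballots, Kappa on 4. Kappa wins 4–3.
Beta vs Gamma: Beta is ranked higher on 3+1+1 = 5 ballots, Gamma on 2. Beta wins 5–2.
Beta vs Sigma: Beta preferred on 3+1 = 4 ballots; Beta wins 4–3.
Beta vs Kappa: 1 for Beta, 6 for Kappa — Kappa by 6–1.
Gamma vs Sigma: 4 to 3, Gamma.
Gamma vs Kappa: Gamma preferred on 1 ballot; Kappa wins 6–1.
Sigma vs Kappa: Sigma preferred on 1 ballot; Kappa wins 6–1.
Kappa wins every pairwise contest, so Kappa is the Condorcet winner.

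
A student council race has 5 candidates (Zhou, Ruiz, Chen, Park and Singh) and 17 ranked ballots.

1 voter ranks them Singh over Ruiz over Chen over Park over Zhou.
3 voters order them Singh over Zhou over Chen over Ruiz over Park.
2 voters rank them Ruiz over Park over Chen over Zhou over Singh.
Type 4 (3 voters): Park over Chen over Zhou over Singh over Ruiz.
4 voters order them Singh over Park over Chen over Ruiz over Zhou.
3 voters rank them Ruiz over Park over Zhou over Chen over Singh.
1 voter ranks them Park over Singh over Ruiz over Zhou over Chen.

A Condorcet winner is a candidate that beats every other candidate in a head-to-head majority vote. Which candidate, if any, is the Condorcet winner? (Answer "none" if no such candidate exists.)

none

Pairwise majorities:
Zhou vs Ruiz: Zhou preferred on 3+3 = 6 ballots; Ruiz wins 11–6.
Zhou vs Chen: Zhou is ranked higher on 3+3+1 = 7 ballots, Chen on 10. Chen wins 10–7.
Zhou vs Park: 3 to 14, Park.
Zhou vs Singh: Zhou preferred on 2+3+3 = 8 ballots; Singh wins 9–8.
Ruiz vs Chen: 1+2+3+1 = 7 for Ruiz, 10 for Chen — Chen by 10–7.
Ruiz vs Park: 9 to 8, Ruiz.
Ruiz vs Singh: 2+3 = 5 for Ruiz, 12 for Singh — Singh by 12–5.
Chen vs Park: 4 to 13, Park.
Chen vs Singh: 8 to 9, Singh.
Park vs Singh: 9 to 8, Park.
Each candidate drops at least one matchup (Zhou loses to Ruiz; Ruiz loses to Chen; Chen loses to Park; Park loses to Ruiz; Singh loses to Park); the cycle Ruiz > Park > Chen > Ruiz rules out a Condorcet winner.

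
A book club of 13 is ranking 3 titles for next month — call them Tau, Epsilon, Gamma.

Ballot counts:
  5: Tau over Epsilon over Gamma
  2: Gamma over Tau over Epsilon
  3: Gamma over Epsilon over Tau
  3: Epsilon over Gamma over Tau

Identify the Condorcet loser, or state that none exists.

Pairwise majorities:
Tau vs Epsilon: Tau is ranked higher on 5+2 = 7 ballots, Epsilon on 6. Tau wins 7–6.
Tau–Gamma: Gamma 8–5.
Epsilon vs Gamma: Epsilon wins 8–5.
Every book wins at least one matchup (Tau beats Epsilon; Epsilon beats Gamma; Gamma beats Tau), so there is no Condorcet loser.

none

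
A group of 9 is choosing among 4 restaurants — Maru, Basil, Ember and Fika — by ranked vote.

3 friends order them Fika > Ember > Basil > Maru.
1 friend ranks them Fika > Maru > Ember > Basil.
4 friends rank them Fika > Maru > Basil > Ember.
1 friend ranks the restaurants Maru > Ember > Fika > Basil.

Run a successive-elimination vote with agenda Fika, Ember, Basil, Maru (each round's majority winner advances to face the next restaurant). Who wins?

Fika

Round 1: Fika vs Ember — 8–1, Fika advances.
Round 2: Fika vs Basil — 9–0, Fika advances.
Round 3: Fika vs Maru — 8–1, Fika advances.
Fika survives the agenda.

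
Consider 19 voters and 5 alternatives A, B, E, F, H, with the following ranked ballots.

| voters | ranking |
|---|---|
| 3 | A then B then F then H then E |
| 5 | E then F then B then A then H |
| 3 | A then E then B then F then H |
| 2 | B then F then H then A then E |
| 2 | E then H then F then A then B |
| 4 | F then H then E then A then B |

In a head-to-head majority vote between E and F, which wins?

E

Ballots ranking E above F: 5 + 3 + 2 = 10.
Ballots ranking F above E: 19 − 10 = 9.
E wins the head-to-head 10–9.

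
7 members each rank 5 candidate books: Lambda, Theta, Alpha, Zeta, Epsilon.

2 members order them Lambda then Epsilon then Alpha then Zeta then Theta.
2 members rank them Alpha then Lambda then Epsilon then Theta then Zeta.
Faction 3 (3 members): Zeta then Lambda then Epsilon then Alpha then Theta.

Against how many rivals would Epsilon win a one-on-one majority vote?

3

Epsilon against each rival (7 members):
Epsilon–Lambda: Lambda 7–0.
Epsilon vs Theta: Epsilon wins 7–0.
Epsilon vs Alpha: Epsilon wins 5–2.
Epsilon vs Zeta: 2+2 = 4 for Epsilon, 3 for Zeta — Epsilon by 4–3.
Epsilon beats Theta, Alpha, Zeta; loses to Lambda — 3 pairwise wins.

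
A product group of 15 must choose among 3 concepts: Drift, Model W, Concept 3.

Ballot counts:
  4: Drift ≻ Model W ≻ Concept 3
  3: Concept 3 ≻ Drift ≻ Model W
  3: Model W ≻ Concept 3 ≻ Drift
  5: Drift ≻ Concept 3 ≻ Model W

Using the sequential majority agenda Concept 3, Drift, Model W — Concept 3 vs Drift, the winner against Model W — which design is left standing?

Drift

Round 1: Concept 3 vs Drift — 6–9, Drift advances.
Round 2: Drift vs Model W — 12–3, Drift advances.
Drift survives the agenda.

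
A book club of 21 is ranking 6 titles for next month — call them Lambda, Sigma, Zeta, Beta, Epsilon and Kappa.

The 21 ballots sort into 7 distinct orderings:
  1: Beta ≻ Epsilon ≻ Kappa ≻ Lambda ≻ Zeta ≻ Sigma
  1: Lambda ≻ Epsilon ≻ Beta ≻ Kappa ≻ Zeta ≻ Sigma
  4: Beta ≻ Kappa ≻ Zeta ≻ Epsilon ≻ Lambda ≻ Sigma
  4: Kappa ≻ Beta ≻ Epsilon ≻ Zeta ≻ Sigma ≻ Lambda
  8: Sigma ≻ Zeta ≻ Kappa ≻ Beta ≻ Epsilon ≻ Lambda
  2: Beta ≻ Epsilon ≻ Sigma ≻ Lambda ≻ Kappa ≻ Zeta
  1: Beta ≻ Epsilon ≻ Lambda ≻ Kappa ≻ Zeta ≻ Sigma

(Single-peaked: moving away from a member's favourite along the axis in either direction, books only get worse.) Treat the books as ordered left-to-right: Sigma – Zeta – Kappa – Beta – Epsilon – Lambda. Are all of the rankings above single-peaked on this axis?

Axis positions: Sigma=1, Zeta=2, Kappa=3, Beta=4, Epsilon=5, Lambda=6.
Faction 1 (peak Beta at position 4): ranking walks positions 4-5-3-6-2-1, expanding outward from the peak — single-peaked.
Faction 2 (peak Lambda at position 6): ranking walks positions 6-5-4-3-2-1, expanding outward from the peak — single-peaked.
Faction 3 (peak Beta at position 4): ranking walks positions 4-3-2-5-6-1, expanding outward from the peak — single-peaked.
Faction 4 (peak Kappa at position 3): ranking walks positions 3-4-5-2-1-6, expanding outward from the peak — single-peaked.
Faction 5 (peak Sigma at position 1): ranking walks positions 1-2-3-4-5-6, expanding outward from the peak — single-peaked.
Faction 6: ranking walks positions 4-5-1-6-3-2; Sigma is ranked above Kappa even though Kappa lies between Sigma and the peak Beta on the axis — preferences dip and rise again. Not single-peaked.
Faction 7 (peak Beta at position 4): ranking walks positions 4-5-6-3-2-1, expanding outward from the peak — single-peaked.
Faction 6 violates single-peakedness, so the profile is not single-peaked on this axis.

no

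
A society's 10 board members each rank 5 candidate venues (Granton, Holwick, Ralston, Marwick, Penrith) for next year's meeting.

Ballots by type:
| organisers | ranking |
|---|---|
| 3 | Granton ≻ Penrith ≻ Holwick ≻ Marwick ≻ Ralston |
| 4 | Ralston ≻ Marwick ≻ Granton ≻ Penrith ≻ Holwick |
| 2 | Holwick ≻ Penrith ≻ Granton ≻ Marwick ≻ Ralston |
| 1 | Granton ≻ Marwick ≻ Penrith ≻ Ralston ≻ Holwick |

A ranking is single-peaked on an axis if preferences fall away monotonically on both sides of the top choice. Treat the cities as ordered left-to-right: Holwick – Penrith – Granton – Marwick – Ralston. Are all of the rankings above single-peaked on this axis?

Axis positions: Holwick=1, Penrith=2, Granton=3, Marwick=4, Ralston=5.
Type 1 (peak Granton at position 3): ranking walks positions 3-2-1-4-5, expanding outward from the peak — single-peaked.
Type 2 (peak Ralston at position 5): ranking walks positions 5-4-3-2-1, expanding outward from the peak — single-peaked.
Type 3 (peak Holwick at position 1): ranking walks positions 1-2-3-4-5, expanding outward from the peak — single-peaked.
Type 4 (peak Granton at position 3): ranking walks positions 3-4-2-5-1, expanding outward from the peak — single-peaked.
Every ranking is single-peaked on this axis.

yes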